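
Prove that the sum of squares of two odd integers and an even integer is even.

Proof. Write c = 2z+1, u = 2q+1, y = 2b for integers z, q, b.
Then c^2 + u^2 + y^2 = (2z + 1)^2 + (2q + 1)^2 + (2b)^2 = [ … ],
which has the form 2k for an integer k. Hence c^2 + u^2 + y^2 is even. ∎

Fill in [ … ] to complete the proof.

Expanding: (2z + 1)^2 + (2q + 1)^2 + (2b)^2 = 4b^2 + 4q^2 + 4q + 4z^2 + 4z + 2.
Every term is even; pulling out the factor of 2 gives 2(2b^2 + 2q^2 + 2q + 2z^2 + 2z + 1).

2(2b^2 + 2q^2 + 2q + 2z^2 + 2z + 1)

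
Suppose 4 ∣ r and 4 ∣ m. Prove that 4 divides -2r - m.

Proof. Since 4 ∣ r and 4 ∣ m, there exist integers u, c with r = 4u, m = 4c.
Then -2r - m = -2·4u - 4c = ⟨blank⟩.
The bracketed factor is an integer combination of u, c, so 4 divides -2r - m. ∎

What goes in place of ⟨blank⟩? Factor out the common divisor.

4(-c - 2u)

Pull the common 4 out of every term: -2·4u - 4c = 4(-c - 2u).
-c - 2u is an integer, which exhibits the divisibility.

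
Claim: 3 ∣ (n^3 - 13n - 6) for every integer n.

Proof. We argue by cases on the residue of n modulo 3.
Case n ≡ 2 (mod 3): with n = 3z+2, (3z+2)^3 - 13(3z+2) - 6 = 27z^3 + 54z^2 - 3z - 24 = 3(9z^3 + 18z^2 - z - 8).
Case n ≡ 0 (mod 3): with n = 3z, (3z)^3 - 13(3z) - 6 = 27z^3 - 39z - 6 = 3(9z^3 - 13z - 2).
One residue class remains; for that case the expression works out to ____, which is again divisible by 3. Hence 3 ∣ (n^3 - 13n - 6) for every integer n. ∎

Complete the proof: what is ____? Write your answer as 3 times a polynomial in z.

Only n ≡ 1 (mod 3) is unaccounted for. Put n = 3z+1:
(3z+1)^3 - 13(3z+1) - 6 expands to 27z^3 + 27z^2 - 30z - 18,
and factoring out 3 leaves 3(9z^3 + 9z^2 - 10z - 6).

3(9z^3 + 9z^2 - 10z - 6)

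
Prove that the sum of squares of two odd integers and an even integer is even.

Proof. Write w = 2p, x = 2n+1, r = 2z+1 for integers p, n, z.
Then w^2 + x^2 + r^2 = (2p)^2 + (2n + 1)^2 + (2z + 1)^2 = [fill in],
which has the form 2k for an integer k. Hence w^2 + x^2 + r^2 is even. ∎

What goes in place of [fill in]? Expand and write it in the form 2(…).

2(2n^2 + 2n + 2p^2 + 2z^2 + 2z + 1)

Expanding: (2p)^2 + (2n + 1)^2 + (2z + 1)^2 = 4n^2 + 4n + 4p^2 + 4z^2 + 4z + 2.
Every term is even; pulling out the factor of 2 gives 2(2n^2 + 2n + 2p^2 + 2z^2 + 2z + 1).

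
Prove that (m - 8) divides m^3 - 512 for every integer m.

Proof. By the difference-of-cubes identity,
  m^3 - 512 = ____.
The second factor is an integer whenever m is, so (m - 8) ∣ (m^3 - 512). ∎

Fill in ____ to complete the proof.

Polynomial division of m^3 - 512 by m - 8 leaves remainder 0 and quotient m^2 + 8m + 64.
Hence m^3 - 512 = (m - 8)(m^2 + 8m + 64).

(m - 8)(m^2 + 8m + 64)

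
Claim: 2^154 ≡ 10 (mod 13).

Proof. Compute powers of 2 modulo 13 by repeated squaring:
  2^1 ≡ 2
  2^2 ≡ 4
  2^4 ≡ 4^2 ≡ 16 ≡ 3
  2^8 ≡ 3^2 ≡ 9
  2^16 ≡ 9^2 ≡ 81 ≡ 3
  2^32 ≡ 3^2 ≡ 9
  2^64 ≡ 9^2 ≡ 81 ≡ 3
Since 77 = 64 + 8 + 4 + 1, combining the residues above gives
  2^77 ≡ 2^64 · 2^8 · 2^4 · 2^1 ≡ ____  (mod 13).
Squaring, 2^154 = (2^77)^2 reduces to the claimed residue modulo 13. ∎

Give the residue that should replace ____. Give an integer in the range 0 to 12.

Multiply the listed residues: 3 · 9 · 3 · 2 = 27 → 81 → 162.
Reducing modulo 13: 162 = 12·13 + 6, so 2^77 ≡ 6.

6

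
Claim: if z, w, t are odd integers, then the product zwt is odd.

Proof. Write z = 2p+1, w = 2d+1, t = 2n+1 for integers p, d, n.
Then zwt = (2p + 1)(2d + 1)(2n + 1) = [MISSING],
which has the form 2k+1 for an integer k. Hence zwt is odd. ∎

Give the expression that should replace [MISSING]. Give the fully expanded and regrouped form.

Expanding: (2p + 1)(2d + 1)(2n + 1) = 8dnp + 4dn + 4dp + 2d + 4np + 2n + 2p + 1.
Every term except the constant is even, so this is 2(4dnp + 2dn + 2dp + d + 2np + n + p) + 1,
and 4dnp + 2dn + 2dp + d + 2np + n + p ∈ ℤ gives the required form.

2(4dnp + 2dn + 2dp + d + 2np + n + p) + 1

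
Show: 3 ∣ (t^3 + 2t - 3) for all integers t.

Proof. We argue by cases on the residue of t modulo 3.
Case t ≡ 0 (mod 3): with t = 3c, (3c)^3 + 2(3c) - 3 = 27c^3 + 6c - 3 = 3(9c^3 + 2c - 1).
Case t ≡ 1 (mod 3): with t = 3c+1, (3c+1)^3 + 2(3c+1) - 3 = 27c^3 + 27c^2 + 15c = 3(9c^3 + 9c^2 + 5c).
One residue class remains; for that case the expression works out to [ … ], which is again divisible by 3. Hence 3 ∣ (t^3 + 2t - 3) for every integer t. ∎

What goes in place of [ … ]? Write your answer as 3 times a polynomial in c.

3(9c^3 + 18c^2 + 14c + 3)

Only t ≡ 2 (mod 3) is unaccounted for. Put t = 3c+2:
(3c+2)^3 + 2(3c+2) - 3 expands to 27c^3 + 54c^2 + 42c + 9,
and factoring out 3 leaves 3(9c^3 + 18c^2 + 14c + 3).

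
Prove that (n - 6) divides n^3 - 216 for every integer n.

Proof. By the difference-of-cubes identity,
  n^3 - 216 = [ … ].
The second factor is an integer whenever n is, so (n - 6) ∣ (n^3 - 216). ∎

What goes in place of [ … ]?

(n - 6)(n^2 + 6n + 36)

Polynomial division of n^3 - 216 by n - 6 leaves remainder 0 and quotient n^2 + 6n + 36.
Hence n^3 - 216 = (n - 6)(n^2 + 6n + 36).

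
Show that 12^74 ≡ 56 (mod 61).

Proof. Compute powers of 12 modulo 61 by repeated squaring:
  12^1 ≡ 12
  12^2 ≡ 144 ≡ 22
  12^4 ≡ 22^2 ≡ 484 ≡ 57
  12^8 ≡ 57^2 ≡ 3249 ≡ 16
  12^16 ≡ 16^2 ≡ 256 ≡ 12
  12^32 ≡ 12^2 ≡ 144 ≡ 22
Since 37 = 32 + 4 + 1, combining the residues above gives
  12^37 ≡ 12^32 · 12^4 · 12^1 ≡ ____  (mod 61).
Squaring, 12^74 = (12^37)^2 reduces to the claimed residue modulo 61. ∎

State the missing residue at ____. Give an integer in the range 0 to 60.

Multiply the listed residues: 22 · 57 · 12 = 1254 → 15048.
Reducing modulo 61: 15048 = 246·61 + 42, so 12^37 ≡ 42.

42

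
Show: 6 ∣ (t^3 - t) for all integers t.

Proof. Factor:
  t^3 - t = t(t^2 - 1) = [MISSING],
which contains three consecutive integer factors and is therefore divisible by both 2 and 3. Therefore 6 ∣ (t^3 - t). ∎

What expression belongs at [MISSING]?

(t - 1)t(t + 1)

t(t^2 - 1) = t(t - 1)(t + 1) = (t - 1)t(t + 1).
These three factors are consecutive integers, so their product is divisible by 6.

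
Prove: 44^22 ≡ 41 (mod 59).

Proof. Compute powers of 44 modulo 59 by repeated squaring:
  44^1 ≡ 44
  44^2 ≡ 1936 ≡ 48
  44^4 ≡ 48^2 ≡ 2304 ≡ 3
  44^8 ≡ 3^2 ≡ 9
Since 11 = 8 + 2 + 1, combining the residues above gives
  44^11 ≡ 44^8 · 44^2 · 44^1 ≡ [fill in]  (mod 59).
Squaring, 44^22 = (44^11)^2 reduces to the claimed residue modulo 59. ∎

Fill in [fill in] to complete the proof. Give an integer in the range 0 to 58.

44^8 · 44^2 · 44^1 ≡ 9 · 48 · 44 = 19008.
19008 mod 59 = 10, so 44^11 ≡ 10 (mod 59).

10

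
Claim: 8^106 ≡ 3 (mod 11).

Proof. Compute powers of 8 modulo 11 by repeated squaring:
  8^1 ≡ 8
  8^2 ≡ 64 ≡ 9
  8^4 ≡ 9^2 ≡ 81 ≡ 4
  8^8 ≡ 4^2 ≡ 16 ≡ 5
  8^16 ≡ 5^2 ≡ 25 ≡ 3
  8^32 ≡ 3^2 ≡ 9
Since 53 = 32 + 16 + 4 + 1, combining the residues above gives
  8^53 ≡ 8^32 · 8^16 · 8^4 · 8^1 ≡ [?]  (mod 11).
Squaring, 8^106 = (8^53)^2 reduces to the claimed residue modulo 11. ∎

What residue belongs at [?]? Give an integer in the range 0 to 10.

6

Multiply the listed residues: 9 · 3 · 4 · 8 = 27 → 108 → 864.
Reducing modulo 11: 864 = 78·11 + 6, so 8^53 ≡ 6.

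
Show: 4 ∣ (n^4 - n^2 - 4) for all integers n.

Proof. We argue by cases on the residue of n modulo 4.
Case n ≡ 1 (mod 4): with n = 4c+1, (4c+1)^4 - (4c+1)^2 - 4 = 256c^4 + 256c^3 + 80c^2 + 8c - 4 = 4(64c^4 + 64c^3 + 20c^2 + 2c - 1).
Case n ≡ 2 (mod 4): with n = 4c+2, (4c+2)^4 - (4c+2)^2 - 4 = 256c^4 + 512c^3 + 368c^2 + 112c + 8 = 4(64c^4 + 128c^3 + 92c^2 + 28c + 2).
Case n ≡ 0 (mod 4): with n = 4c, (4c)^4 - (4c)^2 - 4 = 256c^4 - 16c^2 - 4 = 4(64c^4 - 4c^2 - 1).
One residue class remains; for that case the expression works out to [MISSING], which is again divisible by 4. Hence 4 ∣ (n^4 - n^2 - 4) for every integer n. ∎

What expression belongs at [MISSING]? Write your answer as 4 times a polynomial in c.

The residues treated are {1, 2, 0}, so the missing case is n ≡ 3 (mod 4); write n = 4c+3.
Then (4c+3)^4 - (4c+3)^2 - 4 = 256c^4 + 768c^3 + 848c^2 + 408c + 68 = 4(64c^4 + 192c^3 + 212c^2 + 102c + 17).

4(64c^4 + 192c^3 + 212c^2 + 102c + 17)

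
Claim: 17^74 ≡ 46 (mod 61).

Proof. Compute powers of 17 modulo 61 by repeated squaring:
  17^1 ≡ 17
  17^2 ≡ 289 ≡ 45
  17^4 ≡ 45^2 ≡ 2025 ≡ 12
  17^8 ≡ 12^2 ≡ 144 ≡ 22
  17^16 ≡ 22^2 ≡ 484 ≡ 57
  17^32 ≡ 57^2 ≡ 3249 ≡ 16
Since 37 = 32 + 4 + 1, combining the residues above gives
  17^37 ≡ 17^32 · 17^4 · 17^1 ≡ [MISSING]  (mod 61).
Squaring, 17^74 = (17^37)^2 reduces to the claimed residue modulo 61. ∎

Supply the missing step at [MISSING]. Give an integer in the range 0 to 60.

Multiply the listed residues: 16 · 12 · 17 = 192 → 3264.
Reducing modulo 61: 3264 = 53·61 + 31, so 17^37 ≡ 31.

31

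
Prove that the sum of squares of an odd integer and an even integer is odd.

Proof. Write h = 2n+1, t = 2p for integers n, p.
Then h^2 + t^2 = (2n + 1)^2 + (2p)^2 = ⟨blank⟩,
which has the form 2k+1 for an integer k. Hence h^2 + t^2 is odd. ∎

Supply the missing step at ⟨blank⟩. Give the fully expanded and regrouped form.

(2n + 1)^2 + (2p)^2 = 4n^2 + 4n + 4p^2 + 1
= 2(2n^2 + 2n + 2p^2) + 1.
Since 2n^2 + 2n + 2p^2 is an integer, the sum of squares is of the form 2k+1 for an integer k.

2(2n^2 + 2n + 2p^2) + 1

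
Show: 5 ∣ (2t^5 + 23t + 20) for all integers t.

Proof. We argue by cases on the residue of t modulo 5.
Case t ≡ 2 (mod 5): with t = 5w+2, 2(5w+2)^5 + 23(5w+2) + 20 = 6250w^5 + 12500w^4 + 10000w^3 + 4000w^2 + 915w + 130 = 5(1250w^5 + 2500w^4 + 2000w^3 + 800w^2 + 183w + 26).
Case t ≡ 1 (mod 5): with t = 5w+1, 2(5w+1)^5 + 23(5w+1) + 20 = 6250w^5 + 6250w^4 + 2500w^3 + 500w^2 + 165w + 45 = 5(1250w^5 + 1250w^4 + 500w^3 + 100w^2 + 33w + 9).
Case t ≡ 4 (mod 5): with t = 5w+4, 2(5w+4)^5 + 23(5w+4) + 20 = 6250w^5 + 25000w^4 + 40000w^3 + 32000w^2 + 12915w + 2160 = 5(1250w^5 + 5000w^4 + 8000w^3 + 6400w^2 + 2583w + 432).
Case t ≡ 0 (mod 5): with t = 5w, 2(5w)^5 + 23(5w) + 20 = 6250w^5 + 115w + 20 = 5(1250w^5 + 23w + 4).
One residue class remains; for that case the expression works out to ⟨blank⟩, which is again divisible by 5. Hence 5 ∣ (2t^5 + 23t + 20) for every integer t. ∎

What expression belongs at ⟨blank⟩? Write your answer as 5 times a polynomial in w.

5(1250w^5 + 3750w^4 + 4500w^3 + 2700w^2 + 833w + 115)

The residues treated are {2, 1, 4, 0}, so the missing case is t ≡ 3 (mod 5); write t = 5w+3.
Then 2(5w+3)^5 + 23(5w+3) + 20 = 6250w^5 + 18750w^4 + 22500w^3 + 13500w^2 + 4165w + 575 = 5(1250w^5 + 3750w^4 + 4500w^3 + 2700w^2 + 833w + 115).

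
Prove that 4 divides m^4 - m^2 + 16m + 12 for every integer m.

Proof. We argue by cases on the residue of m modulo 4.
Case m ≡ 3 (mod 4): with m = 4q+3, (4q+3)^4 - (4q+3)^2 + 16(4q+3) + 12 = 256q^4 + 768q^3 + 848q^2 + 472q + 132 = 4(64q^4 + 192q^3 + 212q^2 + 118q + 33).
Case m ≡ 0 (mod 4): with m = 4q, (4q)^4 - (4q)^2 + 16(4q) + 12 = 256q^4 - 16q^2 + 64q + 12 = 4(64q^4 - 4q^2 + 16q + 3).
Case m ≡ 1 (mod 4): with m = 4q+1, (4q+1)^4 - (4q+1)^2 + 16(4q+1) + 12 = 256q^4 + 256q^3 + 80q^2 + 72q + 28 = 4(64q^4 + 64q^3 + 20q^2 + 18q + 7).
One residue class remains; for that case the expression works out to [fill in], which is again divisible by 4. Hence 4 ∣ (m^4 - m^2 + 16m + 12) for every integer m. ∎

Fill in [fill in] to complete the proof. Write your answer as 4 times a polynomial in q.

4(64q^4 + 128q^3 + 92q^2 + 44q + 14)

Only m ≡ 2 (mod 4) is unaccounted for. Put m = 4q+2:
(4q+2)^4 - (4q+2)^2 + 16(4q+2) + 12 expands to 256q^4 + 512q^3 + 368q^2 + 176q + 56,
and factoring out 4 leaves 4(64q^4 + 128q^3 + 92q^2 + 44q + 14).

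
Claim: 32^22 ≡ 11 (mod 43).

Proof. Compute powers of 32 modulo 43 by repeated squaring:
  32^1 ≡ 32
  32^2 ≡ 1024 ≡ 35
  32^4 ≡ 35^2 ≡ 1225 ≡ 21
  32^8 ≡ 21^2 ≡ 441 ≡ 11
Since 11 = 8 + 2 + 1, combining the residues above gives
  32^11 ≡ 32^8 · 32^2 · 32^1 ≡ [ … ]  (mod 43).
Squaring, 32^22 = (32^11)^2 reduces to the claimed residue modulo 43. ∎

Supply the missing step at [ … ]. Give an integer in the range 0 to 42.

Multiply the listed residues: 11 · 35 · 32 = 385 → 12320.
Reducing modulo 43: 12320 = 286·43 + 22, so 32^11 ≡ 22.

22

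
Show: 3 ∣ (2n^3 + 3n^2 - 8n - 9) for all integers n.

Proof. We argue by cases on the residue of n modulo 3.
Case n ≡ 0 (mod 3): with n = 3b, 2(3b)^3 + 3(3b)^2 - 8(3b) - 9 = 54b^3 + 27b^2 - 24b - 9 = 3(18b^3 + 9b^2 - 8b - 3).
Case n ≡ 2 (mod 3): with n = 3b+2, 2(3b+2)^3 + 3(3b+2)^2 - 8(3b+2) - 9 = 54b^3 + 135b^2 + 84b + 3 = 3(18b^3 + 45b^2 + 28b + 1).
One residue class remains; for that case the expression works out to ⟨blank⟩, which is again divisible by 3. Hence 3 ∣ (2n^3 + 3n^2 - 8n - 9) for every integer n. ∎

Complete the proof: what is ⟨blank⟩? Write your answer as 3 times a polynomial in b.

Only n ≡ 1 (mod 3) is unaccounted for. Put n = 3b+1:
2(3b+1)^3 + 3(3b+1)^2 - 8(3b+1) - 9 expands to 54b^3 + 81b^2 + 12b - 12,
and factoring out 3 leaves 3(18b^3 + 27b^2 + 4b - 4).

3(18b^3 + 27b^2 + 4b - 4)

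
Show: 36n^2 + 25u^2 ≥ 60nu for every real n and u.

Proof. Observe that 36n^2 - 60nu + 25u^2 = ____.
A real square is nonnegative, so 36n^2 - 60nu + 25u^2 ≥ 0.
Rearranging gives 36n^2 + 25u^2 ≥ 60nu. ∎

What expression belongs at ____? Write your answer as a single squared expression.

The leading and trailing coefficients are 6^2 and 5^2, and 60 = 2·6·5, so the trinomial is (6n - 5u)^2.
Hence 36n^2 - 60nu + 25u^2 ≥ 0.

(6n - 5u)^2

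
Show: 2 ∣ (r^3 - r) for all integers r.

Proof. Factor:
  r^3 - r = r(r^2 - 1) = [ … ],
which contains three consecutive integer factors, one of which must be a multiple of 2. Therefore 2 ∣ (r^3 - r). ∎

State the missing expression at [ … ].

r(r^2 - 1) = r(r - 1)(r + 1) = (r - 1)r(r + 1).
These three factors are consecutive integers, so their product is divisible by 2.

(r - 1)r(r + 1)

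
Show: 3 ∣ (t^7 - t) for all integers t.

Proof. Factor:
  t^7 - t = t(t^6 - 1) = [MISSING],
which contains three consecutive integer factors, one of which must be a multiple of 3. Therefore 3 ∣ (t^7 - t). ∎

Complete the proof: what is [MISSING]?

t^6 - 1 = (t^2 - 1)(t^4 + t^2 + 1), and t^2 - 1 = (t-1)(t+1).
So t(t^6 - 1) = (t - 1)t(t + 1)(t^4 + t^2 + 1).

(t - 1)t(t + 1)(t^4 + t^2 + 1)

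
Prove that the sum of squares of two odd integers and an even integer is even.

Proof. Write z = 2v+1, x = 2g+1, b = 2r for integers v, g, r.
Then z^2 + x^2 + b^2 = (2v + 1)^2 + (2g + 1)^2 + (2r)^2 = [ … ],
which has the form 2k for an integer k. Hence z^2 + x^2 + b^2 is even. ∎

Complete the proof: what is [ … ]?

2(2g^2 + 2g + 2r^2 + 2v^2 + 2v + 1)

(2v + 1)^2 + (2g + 1)^2 + (2r)^2 = 4g^2 + 4g + 4r^2 + 4v^2 + 4v + 2
= 2(2g^2 + 2g + 2r^2 + 2v^2 + 2v + 1).
Since 2g^2 + 2g + 2r^2 + 2v^2 + 2v + 1 is an integer, the sum of squares is of the form 2k for an integer k.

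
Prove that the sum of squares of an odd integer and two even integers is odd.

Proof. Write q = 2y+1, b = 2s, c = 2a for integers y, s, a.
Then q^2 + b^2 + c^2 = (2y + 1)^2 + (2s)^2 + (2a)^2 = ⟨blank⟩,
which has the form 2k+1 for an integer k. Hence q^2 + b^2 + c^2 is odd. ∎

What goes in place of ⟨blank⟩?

(2y + 1)^2 + (2s)^2 + (2a)^2 = 4a^2 + 4s^2 + 4y^2 + 4y + 1
= 2(2a^2 + 2s^2 + 2y^2 + 2y) + 1.
Since 2a^2 + 2s^2 + 2y^2 + 2y is an integer, the sum of squares is of the form 2k+1 for an integer k.

2(2a^2 + 2s^2 + 2y^2 + 2y) + 1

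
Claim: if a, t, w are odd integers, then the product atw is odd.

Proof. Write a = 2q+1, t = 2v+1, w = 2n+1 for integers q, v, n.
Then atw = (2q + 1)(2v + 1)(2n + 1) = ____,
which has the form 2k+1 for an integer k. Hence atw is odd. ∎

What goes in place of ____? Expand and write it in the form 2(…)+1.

2(4nqv + 2nq + 2nv + n + 2qv + q + v) + 1

(2q + 1)(2v + 1)(2n + 1) = 8nqv + 4nq + 4nv + 2n + 4qv + 2q + 2v + 1
= 2(4nqv + 2nq + 2nv + n + 2qv + q + v) + 1.
Since 4nqv + 2nq + 2nv + n + 2qv + q + v is an integer, the product is of the form 2k+1 for an integer k.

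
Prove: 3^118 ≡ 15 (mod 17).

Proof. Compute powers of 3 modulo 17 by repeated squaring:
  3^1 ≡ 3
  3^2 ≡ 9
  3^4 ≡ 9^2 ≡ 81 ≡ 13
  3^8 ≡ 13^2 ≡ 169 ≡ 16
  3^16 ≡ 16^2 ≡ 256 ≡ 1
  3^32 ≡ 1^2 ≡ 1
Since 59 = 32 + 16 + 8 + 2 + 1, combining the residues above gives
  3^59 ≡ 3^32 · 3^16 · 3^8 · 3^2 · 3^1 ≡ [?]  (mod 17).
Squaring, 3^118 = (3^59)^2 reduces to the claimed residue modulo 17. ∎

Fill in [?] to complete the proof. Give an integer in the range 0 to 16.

Multiply the listed residues: 1 · 1 · 16 · 9 · 3 = 1 → 16 → 144 → 432.
Reducing modulo 17: 432 = 25·17 + 7, so 3^59 ≡ 7.

7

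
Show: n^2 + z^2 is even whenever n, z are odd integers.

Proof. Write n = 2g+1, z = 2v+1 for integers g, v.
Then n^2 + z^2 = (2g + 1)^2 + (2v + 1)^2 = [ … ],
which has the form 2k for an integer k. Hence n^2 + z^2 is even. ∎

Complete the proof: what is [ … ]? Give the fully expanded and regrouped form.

2(2g^2 + 2g + 2v^2 + 2v + 1)

Expanding: (2g + 1)^2 + (2v + 1)^2 = 4g^2 + 4g + 4v^2 + 4v + 2.
Every term is even; pulling out the factor of 2 gives 2(2g^2 + 2g + 2v^2 + 2v + 1).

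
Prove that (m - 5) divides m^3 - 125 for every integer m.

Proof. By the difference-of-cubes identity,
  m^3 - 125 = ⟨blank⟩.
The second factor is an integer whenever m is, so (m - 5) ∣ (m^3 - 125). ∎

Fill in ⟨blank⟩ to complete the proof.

(m - 5)(m^2 + 5m + 25)

a^3 - b^3 = (a - b)(a^2 + ab + b^2). With a = m, b = 5:
m^3 - 125 = (m - 5)(m^2 + 5m + 25).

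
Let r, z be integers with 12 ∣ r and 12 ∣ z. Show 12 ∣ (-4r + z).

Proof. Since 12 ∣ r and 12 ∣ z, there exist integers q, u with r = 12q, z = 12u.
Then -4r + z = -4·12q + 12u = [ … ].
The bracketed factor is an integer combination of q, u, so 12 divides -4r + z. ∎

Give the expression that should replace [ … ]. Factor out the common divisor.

Each term has a factor of 12: -4·12q + 12u = 12·(-4q + u).
Since -4q + u is an integer, 12 ∣ (-4r + z).

12(-4q + u)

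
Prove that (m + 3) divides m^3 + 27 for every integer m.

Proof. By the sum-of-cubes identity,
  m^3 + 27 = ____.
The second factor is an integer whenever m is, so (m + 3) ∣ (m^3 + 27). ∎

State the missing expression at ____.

a^3 + b^3 = (a + b)(a^2 - ab + b^2). With a = m, b = 3:
m^3 + 27 = (m + 3)(m^2 - 3m + 9).

(m + 3)(m^2 - 3m + 9)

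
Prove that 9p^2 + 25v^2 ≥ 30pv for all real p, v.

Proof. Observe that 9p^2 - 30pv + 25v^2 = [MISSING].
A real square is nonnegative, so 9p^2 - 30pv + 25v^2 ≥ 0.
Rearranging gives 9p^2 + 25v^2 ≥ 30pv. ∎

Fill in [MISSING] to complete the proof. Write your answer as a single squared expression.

(3p - 5v)^2

9p^2 - 30pv + 25v^2 is a perfect-square trinomial: the outer terms are (3p)^2 and (5v)^2, and the cross term is -2·3p·5v.
So 9p^2 - 30pv + 25v^2 = (3p - 5v)^2 ≥ 0.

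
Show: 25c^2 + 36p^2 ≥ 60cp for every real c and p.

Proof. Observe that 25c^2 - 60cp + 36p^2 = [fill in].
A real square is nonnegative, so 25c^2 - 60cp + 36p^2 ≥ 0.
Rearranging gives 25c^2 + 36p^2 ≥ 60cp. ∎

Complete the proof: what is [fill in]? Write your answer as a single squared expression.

(5c - 6p)^2

The leading and trailing coefficients are 5^2 and 6^2, and 60 = 2·5·6, so the trinomial is (5c - 6p)^2.
Hence 25c^2 - 60cp + 36p^2 ≥ 0.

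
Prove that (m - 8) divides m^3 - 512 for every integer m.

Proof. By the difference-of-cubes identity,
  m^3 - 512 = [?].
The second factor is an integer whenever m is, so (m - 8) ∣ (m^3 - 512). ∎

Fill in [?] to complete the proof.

Polynomial division of m^3 - 512 by m - 8 leaves remainder 0 and quotient m^2 + 8m + 64.
Hence m^3 - 512 = (m - 8)(m^2 + 8m + 64).

(m - 8)(m^2 + 8m + 64)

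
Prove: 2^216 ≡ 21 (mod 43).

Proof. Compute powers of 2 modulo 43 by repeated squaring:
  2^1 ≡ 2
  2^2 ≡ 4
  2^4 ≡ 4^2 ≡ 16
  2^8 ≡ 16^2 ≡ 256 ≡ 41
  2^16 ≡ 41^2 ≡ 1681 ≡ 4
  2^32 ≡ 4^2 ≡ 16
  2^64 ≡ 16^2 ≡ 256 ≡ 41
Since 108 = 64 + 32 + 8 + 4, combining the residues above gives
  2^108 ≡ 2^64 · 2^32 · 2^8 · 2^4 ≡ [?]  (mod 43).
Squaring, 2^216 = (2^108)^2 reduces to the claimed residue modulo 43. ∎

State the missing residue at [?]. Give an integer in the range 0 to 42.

Multiply the listed residues: 41 · 16 · 41 · 16 = 656 → 26896 → 430336.
Reducing modulo 43: 430336 = 10007·43 + 35, so 2^108 ≡ 35.

35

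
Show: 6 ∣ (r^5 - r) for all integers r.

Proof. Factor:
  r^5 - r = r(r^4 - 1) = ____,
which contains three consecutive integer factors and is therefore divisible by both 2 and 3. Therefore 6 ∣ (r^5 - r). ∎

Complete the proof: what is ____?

r^4 - 1 = (r^2 - 1)(r^2 + 1), and r^2 - 1 = (r-1)(r+1).
So r(r^4 - 1) = (r - 1)r(r + 1)(r^2 + 1).

(r - 1)r(r + 1)(r^2 + 1)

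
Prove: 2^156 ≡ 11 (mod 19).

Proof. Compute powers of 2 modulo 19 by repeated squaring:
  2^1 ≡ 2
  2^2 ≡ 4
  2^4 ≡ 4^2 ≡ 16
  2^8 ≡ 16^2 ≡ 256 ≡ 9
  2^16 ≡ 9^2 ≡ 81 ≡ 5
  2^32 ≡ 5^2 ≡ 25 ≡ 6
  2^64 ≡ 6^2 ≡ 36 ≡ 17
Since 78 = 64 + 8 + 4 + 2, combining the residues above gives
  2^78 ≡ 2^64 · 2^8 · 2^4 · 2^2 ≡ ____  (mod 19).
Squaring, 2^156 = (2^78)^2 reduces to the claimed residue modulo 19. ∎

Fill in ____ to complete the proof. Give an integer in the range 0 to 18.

7

Multiply the listed residues: 17 · 9 · 16 · 4 = 153 → 2448 → 9792.
Reducing modulo 19: 9792 = 515·19 + 7, so 2^78 ≡ 7.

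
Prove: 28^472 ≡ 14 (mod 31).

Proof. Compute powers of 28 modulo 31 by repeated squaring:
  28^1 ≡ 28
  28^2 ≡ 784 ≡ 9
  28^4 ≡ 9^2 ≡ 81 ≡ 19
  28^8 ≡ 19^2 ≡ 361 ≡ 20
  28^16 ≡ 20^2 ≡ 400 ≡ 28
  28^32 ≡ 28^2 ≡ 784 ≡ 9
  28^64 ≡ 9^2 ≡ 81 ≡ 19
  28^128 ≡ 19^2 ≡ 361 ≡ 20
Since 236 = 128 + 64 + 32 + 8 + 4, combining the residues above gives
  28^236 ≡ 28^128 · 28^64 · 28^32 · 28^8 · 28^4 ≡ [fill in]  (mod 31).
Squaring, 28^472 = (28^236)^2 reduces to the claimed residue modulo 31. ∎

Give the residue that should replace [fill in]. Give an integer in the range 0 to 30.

18

Multiply the listed residues: 20 · 19 · 9 · 20 · 19 = 380 → 3420 → 68400 → 1299600.
Reducing modulo 31: 1299600 = 41922·31 + 18, so 28^236 ≡ 18.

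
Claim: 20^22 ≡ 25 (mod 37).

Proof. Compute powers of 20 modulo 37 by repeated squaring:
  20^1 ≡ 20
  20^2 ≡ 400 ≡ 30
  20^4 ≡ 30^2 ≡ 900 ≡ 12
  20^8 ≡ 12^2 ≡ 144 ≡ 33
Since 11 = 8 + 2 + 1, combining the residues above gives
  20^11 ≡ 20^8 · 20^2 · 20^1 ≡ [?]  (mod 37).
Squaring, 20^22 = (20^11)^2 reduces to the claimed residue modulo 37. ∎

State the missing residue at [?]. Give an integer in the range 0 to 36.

Multiply the listed residues: 33 · 30 · 20 = 990 → 19800.
Reducing modulo 37: 19800 = 535·37 + 5, so 20^11 ≡ 5.

5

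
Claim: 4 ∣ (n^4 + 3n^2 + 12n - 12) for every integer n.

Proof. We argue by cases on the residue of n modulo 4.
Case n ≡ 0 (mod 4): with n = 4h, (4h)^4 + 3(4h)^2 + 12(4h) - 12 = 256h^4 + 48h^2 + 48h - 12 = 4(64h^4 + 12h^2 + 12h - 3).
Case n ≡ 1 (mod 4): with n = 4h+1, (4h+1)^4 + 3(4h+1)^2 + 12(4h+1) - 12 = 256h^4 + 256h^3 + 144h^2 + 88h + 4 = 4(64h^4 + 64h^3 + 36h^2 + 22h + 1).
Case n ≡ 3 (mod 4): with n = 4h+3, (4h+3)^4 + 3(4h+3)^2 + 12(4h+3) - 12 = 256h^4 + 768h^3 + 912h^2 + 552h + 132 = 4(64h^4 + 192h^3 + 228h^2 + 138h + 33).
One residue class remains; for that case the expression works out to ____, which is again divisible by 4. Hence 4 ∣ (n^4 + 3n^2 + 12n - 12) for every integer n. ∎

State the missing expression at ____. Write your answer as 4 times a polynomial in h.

4(64h^4 + 128h^3 + 108h^2 + 56h + 10)

The residues treated are {0, 1, 3}, so the missing case is n ≡ 2 (mod 4); write n = 4h+2.
Then (4h+2)^4 + 3(4h+2)^2 + 12(4h+2) - 12 = 256h^4 + 512h^3 + 432h^2 + 224h + 40 = 4(64h^4 + 128h^3 + 108h^2 + 56h + 10).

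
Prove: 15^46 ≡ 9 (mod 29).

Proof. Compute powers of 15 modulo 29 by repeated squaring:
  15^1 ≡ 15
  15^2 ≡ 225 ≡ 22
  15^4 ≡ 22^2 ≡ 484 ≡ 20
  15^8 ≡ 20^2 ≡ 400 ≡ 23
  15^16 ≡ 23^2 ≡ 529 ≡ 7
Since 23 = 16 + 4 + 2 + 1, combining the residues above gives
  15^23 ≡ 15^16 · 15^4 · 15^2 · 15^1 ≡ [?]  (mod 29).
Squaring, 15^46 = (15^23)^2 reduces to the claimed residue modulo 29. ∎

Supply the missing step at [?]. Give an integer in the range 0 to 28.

3

15^16 · 15^4 · 15^2 · 15^1 ≡ 7 · 20 · 22 · 15 = 46200.
46200 mod 29 = 3, so 15^23 ≡ 3 (mod 29).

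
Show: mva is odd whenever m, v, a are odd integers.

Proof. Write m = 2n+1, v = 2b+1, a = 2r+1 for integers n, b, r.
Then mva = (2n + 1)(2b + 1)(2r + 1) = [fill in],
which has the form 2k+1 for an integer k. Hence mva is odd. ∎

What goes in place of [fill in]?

2(4bnr + 2bn + 2br + b + 2nr + n + r) + 1

Expanding: (2n + 1)(2b + 1)(2r + 1) = 8bnr + 4bn + 4br + 2b + 4nr + 2n + 2r + 1.
Every term except the constant is even, so this is 2(4bnr + 2bn + 2br + b + 2nr + n + r) + 1,
and 4bnr + 2bn + 2br + b + 2nr + n + r ∈ ℤ gives the required form.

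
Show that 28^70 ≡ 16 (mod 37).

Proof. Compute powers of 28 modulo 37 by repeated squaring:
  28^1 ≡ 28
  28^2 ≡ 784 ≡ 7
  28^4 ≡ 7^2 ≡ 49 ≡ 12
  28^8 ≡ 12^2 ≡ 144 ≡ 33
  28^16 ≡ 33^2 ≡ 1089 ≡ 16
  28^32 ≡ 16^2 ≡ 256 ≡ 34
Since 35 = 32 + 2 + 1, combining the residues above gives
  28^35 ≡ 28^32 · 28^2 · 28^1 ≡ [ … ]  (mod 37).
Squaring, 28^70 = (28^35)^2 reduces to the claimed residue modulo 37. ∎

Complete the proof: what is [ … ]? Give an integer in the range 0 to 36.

4

28^32 · 28^2 · 28^1 ≡ 34 · 7 · 28 = 6664.
6664 mod 37 = 4, so 28^35 ≡ 4 (mod 37).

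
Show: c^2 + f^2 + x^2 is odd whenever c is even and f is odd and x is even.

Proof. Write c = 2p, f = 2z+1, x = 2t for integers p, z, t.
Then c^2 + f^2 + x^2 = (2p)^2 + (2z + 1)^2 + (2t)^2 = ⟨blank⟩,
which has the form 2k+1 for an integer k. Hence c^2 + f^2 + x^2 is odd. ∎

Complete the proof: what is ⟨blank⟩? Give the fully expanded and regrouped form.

2(2p^2 + 2t^2 + 2z^2 + 2z) + 1

(2p)^2 + (2z + 1)^2 + (2t)^2 = 4p^2 + 4t^2 + 4z^2 + 4z + 1
= 2(2p^2 + 2t^2 + 2z^2 + 2z) + 1.
Since 2p^2 + 2t^2 + 2z^2 + 2z is an integer, the sum of squares is of the form 2k+1 for an integer k.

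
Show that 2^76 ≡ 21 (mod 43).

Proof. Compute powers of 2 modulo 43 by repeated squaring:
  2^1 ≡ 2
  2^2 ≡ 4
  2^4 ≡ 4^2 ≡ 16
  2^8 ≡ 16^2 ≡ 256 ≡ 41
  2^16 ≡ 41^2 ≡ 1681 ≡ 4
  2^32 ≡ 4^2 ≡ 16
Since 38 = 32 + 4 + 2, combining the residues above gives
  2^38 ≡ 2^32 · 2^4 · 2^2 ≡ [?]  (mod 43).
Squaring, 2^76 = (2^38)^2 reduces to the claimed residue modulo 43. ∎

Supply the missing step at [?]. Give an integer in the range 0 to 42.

Multiply the listed residues: 16 · 16 · 4 = 256 → 1024.
Reducing modulo 43: 1024 = 23·43 + 35, so 2^38 ≡ 35.

35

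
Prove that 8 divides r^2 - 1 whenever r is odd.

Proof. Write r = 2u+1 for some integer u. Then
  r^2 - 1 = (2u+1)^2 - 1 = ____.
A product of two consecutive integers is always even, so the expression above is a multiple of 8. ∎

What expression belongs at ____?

4u(u + 1)

(2u+1)^2 - 1 = 4u^2 + 4u + 1 - 1 = 4u^2 + 4u = 4u(u+1).
Since u and u+1 are consecutive, u(u+1) is even, and 4·(even) is a multiple of 8.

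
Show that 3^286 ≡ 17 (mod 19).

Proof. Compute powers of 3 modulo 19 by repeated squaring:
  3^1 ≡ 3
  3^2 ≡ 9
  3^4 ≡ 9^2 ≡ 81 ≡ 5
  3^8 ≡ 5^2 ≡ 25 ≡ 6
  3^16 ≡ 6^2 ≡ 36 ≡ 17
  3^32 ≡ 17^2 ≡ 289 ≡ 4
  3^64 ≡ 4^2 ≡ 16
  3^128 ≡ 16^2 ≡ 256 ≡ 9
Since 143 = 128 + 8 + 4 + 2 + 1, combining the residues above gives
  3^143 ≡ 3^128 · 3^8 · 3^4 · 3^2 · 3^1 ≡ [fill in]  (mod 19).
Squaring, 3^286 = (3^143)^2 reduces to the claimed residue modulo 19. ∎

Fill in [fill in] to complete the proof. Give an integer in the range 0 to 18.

Multiply the listed residues: 9 · 6 · 5 · 9 · 3 = 54 → 270 → 2430 → 7290.
Reducing modulo 19: 7290 = 383·19 + 13, so 3^143 ≡ 13.

13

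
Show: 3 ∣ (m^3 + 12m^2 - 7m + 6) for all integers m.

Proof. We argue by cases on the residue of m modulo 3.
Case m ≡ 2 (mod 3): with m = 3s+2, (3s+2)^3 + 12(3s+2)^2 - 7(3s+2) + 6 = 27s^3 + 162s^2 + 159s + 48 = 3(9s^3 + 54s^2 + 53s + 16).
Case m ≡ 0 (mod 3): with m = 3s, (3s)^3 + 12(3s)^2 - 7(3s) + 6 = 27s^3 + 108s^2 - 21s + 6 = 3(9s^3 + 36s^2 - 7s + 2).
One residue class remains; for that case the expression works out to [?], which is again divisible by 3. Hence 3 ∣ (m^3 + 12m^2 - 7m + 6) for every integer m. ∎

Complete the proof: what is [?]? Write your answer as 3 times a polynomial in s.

3(9s^3 + 45s^2 + 20s + 4)

Only m ≡ 1 (mod 3) is unaccounted for. Put m = 3s+1:
(3s+1)^3 + 12(3s+1)^2 - 7(3s+1) + 6 expands to 27s^3 + 135s^2 + 60s + 12,
and factoring out 3 leaves 3(9s^3 + 45s^2 + 20s + 4).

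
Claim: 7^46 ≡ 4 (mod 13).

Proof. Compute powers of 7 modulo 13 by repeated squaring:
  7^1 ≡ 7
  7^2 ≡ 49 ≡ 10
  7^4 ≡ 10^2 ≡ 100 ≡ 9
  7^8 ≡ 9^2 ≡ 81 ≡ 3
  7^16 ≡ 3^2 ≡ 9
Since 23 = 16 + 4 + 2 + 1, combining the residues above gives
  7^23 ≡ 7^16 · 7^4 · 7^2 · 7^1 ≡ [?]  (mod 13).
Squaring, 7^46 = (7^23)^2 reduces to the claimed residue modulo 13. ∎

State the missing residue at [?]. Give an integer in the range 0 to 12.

7^16 · 7^4 · 7^2 · 7^1 ≡ 9 · 9 · 10 · 7 = 5670.
5670 mod 13 = 2, so 7^23 ≡ 2 (mod 13).

2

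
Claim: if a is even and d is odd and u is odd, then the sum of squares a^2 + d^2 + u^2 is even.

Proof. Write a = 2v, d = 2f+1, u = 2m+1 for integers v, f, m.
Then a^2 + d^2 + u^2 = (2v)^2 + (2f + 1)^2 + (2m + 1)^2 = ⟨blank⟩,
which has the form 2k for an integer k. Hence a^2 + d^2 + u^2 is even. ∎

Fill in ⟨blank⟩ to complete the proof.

2(2f^2 + 2f + 2m^2 + 2m + 2v^2 + 1)

(2v)^2 + (2f + 1)^2 + (2m + 1)^2 = 4f^2 + 4f + 4m^2 + 4m + 4v^2 + 2
= 2(2f^2 + 2f + 2m^2 + 2m + 2v^2 + 1).
Since 2f^2 + 2f + 2m^2 + 2m + 2v^2 + 1 is an integer, the sum of squares is of the form 2k for an integer k.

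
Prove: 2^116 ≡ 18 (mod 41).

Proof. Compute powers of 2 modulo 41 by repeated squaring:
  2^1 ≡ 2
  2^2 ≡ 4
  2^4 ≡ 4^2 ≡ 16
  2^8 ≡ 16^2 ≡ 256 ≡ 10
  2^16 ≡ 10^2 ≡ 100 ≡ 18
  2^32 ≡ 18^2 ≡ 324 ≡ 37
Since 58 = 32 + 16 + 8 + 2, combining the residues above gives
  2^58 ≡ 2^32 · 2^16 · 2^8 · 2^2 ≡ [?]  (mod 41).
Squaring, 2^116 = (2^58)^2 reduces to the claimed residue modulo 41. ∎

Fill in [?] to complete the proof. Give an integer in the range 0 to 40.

31

Multiply the listed residues: 37 · 18 · 10 · 4 = 666 → 6660 → 26640.
Reducing modulo 41: 26640 = 649·41 + 31, so 2^58 ≡ 31.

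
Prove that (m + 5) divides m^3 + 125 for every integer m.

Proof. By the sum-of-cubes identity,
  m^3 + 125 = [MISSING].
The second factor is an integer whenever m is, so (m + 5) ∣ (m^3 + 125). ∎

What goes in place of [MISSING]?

(m + 5)(m^2 - 5m + 25)

Polynomial division of m^3 + 125 by m + 5 leaves remainder 0 and quotient m^2 - 5m + 25.
Hence m^3 + 125 = (m + 5)(m^2 - 5m + 25).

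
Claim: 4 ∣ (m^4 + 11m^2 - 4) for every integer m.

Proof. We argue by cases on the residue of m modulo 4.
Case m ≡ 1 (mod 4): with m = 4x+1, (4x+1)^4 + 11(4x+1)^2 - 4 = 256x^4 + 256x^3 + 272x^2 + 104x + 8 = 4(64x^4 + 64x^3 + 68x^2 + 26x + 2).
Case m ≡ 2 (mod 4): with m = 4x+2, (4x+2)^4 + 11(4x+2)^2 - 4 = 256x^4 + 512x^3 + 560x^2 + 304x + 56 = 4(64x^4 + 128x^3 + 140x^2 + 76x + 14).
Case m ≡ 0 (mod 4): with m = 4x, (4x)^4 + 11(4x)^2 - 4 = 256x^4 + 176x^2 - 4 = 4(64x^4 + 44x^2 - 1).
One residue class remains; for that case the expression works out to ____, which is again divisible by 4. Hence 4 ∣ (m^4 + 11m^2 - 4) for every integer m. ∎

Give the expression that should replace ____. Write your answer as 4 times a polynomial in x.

Only m ≡ 3 (mod 4) is unaccounted for. Put m = 4x+3:
(4x+3)^4 + 11(4x+3)^2 - 4 expands to 256x^4 + 768x^3 + 1040x^2 + 696x + 176,
and factoring out 4 leaves 4(64x^4 + 192x^3 + 260x^2 + 174x + 44).

4(64x^4 + 192x^3 + 260x^2 + 174x + 44)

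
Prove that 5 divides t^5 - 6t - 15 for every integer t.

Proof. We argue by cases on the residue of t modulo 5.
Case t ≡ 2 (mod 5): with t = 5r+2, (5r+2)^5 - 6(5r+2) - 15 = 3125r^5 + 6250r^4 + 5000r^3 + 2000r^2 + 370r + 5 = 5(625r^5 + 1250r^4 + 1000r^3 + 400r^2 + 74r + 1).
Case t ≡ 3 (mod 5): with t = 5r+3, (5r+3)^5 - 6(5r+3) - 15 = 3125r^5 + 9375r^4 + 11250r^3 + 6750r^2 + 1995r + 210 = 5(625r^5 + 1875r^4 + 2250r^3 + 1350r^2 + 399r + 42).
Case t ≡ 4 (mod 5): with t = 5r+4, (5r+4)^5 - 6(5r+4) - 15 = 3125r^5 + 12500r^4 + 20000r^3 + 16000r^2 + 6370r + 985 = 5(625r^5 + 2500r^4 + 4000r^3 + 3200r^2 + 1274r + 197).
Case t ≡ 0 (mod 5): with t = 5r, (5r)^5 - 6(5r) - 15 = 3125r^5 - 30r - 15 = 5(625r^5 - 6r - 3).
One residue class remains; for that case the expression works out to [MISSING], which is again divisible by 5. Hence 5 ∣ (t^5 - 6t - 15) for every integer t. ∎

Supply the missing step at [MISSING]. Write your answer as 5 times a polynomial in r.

5(625r^5 + 625r^4 + 250r^3 + 50r^2 - r - 4)

Only t ≡ 1 (mod 5) is unaccounted for. Put t = 5r+1:
(5r+1)^5 - 6(5r+1) - 15 expands to 3125r^5 + 3125r^4 + 1250r^3 + 250r^2 - 5r - 20,
and factoring out 5 leaves 5(625r^5 + 625r^4 + 250r^3 + 50r^2 - r - 4).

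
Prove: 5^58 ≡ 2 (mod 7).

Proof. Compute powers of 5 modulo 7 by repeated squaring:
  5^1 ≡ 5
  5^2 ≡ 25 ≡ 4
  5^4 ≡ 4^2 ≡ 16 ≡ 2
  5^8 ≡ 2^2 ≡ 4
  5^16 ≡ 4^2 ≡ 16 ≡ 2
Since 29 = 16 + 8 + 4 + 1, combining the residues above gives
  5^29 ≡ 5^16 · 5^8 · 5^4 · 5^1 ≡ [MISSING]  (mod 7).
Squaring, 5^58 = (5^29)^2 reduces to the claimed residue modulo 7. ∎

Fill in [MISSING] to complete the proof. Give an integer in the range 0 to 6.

3

5^16 · 5^8 · 5^4 · 5^1 ≡ 2 · 4 · 2 · 5 = 80.
80 mod 7 = 3, so 5^29 ≡ 3 (mod 7).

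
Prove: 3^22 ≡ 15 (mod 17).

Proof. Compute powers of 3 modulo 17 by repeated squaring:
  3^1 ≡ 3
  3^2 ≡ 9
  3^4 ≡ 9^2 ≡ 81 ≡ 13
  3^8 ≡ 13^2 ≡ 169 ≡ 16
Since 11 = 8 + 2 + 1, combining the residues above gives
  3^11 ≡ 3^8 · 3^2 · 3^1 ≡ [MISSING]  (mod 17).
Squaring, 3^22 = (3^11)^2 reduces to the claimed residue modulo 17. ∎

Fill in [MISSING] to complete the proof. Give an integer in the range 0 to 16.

7

3^8 · 3^2 · 3^1 ≡ 16 · 9 · 3 = 432.
432 mod 17 = 7, so 3^11 ≡ 7 (mod 17).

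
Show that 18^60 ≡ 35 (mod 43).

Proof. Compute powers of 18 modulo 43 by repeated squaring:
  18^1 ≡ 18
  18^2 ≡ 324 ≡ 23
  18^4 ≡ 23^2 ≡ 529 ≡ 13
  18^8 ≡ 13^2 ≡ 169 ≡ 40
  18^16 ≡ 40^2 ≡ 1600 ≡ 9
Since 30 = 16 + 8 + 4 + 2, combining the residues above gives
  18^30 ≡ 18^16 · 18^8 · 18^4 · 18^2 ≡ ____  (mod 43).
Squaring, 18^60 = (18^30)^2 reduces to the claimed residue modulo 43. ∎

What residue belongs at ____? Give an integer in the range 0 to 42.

Multiply the listed residues: 9 · 40 · 13 · 23 = 360 → 4680 → 107640.
Reducing modulo 43: 107640 = 2503·43 + 11, so 18^30 ≡ 11.

11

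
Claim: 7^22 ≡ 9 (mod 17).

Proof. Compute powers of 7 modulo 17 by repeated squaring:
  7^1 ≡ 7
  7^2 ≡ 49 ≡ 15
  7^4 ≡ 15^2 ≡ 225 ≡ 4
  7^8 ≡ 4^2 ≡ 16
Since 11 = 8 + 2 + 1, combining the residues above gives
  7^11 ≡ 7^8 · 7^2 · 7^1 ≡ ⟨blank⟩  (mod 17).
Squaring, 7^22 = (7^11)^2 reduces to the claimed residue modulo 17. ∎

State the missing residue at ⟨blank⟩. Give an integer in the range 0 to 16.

7^8 · 7^2 · 7^1 ≡ 16 · 15 · 7 = 1680.
1680 mod 17 = 14, so 7^11 ≡ 14 (mod 17).

14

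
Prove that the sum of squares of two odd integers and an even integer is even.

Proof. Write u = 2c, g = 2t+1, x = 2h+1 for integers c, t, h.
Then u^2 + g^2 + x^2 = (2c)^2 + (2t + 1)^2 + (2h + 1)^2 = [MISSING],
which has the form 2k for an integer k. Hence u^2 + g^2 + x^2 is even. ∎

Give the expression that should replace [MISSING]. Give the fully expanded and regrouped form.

Expanding: (2c)^2 + (2t + 1)^2 + (2h + 1)^2 = 4c^2 + 4h^2 + 4h + 4t^2 + 4t + 2.
Every term is even; pulling out the factor of 2 gives 2(2c^2 + 2h^2 + 2h + 2t^2 + 2t + 1).

2(2c^2 + 2h^2 + 2h + 2t^2 + 2t + 1)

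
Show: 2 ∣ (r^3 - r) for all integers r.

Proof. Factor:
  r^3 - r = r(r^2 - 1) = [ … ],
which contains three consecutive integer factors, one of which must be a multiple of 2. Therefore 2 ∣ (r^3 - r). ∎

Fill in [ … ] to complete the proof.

r(r^2 - 1) = r(r - 1)(r + 1) = (r - 1)r(r + 1).
These three factors are consecutive integers, so their product is divisible by 2.

(r - 1)r(r + 1)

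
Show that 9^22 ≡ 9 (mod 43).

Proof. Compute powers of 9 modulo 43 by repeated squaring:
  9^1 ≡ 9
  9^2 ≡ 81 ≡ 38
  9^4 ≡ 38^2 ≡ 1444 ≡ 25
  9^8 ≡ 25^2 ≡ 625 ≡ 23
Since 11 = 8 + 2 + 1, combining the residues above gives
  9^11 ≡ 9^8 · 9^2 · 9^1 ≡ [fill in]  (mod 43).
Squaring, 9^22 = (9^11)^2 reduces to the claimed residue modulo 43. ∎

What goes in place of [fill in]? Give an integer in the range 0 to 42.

40

9^8 · 9^2 · 9^1 ≡ 23 · 38 · 9 = 7866.
7866 mod 43 = 40, so 9^11 ≡ 40 (mod 43).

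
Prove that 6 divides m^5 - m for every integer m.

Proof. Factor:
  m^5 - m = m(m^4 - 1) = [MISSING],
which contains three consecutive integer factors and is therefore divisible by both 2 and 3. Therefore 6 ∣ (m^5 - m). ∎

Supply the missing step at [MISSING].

m^4 - 1 = (m^2 - 1)(m^2 + 1), and m^2 - 1 = (m-1)(m+1).
So m(m^4 - 1) = (m - 1)m(m + 1)(m^2 + 1).

(m - 1)m(m + 1)(m^2 + 1)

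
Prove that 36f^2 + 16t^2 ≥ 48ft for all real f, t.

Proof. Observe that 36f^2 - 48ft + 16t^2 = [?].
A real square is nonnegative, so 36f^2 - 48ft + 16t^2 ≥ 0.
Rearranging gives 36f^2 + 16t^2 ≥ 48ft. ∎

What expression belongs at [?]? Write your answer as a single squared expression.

The leading and trailing coefficients are 6^2 and 4^2, and 48 = 2·6·4, so the trinomial is (6f - 4t)^2.
Hence 36f^2 - 48ft + 16t^2 ≥ 0.

(6f - 4t)^2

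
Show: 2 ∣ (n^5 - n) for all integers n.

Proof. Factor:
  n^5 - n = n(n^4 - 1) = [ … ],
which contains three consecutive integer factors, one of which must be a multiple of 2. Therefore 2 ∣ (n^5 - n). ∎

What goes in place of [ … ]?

n^4 - 1 = (n^2 - 1)(n^2 + 1), and n^2 - 1 = (n-1)(n+1).
So n(n^4 - 1) = (n - 1)n(n + 1)(n^2 + 1).

(n - 1)n(n + 1)(n^2 + 1)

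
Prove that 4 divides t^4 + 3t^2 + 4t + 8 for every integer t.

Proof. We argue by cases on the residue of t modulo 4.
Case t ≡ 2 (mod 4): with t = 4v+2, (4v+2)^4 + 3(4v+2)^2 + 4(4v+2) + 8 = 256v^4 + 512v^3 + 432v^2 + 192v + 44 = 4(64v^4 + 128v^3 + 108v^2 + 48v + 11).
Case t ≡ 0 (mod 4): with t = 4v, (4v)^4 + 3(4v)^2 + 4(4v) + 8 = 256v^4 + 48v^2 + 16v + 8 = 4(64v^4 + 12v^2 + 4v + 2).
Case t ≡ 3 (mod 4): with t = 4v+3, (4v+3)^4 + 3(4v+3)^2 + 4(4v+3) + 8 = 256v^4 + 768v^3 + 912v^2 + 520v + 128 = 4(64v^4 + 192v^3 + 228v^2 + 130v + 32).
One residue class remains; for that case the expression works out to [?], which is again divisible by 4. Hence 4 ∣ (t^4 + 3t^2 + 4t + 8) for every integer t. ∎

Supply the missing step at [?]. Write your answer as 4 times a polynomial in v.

The residues treated are {2, 0, 3}, so the missing case is t ≡ 1 (mod 4); write t = 4v+1.
Then (4v+1)^4 + 3(4v+1)^2 + 4(4v+1) + 8 = 256v^4 + 256v^3 + 144v^2 + 56v + 16 = 4(64v^4 + 64v^3 + 36v^2 + 14v + 4).

4(64v^4 + 64v^3 + 36v^2 + 14v + 4)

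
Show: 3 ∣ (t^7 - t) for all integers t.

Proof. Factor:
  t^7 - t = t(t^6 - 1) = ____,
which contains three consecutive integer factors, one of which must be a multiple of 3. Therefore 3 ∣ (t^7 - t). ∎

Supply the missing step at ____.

(t - 1)t(t + 1)(t^4 + t^2 + 1)

t^6 - 1 = (t^2 - 1)(t^4 + t^2 + 1), and t^2 - 1 = (t-1)(t+1).
So t(t^6 - 1) = (t - 1)t(t + 1)(t^4 + t^2 + 1).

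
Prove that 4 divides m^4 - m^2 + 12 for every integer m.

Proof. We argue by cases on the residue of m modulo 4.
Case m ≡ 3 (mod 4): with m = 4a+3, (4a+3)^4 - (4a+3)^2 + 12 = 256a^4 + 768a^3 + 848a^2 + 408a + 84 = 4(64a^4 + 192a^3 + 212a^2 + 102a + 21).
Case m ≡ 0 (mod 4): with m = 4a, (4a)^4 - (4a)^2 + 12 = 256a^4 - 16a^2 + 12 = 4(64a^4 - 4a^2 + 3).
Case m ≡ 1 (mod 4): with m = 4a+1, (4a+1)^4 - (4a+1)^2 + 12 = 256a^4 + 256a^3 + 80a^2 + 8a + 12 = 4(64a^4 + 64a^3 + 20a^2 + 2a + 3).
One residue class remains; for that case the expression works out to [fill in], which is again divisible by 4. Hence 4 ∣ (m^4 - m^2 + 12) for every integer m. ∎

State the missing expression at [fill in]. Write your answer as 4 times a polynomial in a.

Only m ≡ 2 (mod 4) is unaccounted for. Put m = 4a+2:
(4a+2)^4 - (4a+2)^2 + 12 expands to 256a^4 + 512a^3 + 368a^2 + 112a + 24,
and factoring out 4 leaves 4(64a^4 + 128a^3 + 92a^2 + 28a + 6).

4(64a^4 + 128a^3 + 92a^2 + 28a + 6)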